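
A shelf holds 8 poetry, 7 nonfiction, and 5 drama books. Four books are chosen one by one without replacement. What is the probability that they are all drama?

P(all drama) = 5/20 × 4/19 × 3/18 × 2/17 = 120/116280 = 1/969.

1/969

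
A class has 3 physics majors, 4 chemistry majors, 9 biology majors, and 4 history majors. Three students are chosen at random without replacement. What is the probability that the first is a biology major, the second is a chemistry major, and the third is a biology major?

4/95

Multiply the probability of each draw given the previous ones:
P = 9/20 × 4/19 × 8/18 = 288/6840 = 4/95.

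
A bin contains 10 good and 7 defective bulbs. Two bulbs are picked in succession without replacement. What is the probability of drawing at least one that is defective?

91/136

P(no defective) = 10/17 × 9/16 = 90/272 = 45/136.
P(at least one) = 1 − 45/136 = 91/136.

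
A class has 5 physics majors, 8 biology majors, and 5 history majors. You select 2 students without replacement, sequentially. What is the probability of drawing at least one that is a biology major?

12/17

P(no biology majors) = 10/18 × 9/17 = 90/306 = 5/17.
P(at least one) = 1 − 5/17 = 12/17.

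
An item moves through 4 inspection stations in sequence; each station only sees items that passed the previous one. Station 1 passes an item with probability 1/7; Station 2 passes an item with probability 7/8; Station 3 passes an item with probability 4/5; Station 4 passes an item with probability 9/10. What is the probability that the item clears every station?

The events are sequential, so multiply the conditional probabilities:
P = 1/7 × 7/8 × 4/5 × 9/10 = 252/2800 = 9/100.

9/100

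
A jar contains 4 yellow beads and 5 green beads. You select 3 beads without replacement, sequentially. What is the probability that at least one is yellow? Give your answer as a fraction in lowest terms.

P(no yellow) = 5/9 × 4/8 × 3/7 = 60/504 = 5/42.
P(at least one) = 1 − 5/42 = 37/42.

37/42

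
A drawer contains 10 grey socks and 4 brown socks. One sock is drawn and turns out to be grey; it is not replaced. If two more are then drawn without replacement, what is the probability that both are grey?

With the first sock removed, 9 grey remain out of 13.
P = 9/13 × 8/12 = 72/156 = 6/13.

6/13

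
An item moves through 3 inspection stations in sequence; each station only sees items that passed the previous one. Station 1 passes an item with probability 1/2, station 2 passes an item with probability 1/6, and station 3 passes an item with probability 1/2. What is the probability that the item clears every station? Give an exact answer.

The events are sequential, so multiply the conditional probabilities:
P = 1/2 × 1/6 × 1/2 = 1/24.

1/24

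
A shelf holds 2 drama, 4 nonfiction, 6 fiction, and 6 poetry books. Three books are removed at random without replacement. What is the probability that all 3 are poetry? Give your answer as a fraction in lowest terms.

P = 6/18 × 5/17 × 4/16 = 120/4896 = 5/204.

5/204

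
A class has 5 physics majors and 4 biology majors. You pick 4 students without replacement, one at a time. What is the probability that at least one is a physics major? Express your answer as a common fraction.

P(no physics majors) = 4/9 × 3/8 × 2/7 × 1/6 = 24/3024 = 1/126.
P(at least one) = 1 − 1/126 = 125/126.

125/126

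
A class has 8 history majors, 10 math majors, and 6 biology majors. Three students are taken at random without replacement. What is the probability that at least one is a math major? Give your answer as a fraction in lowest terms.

P(no math majors) = 14/24 × 13/23 × 12/22 = 2184/12144 = 91/506.
P(at least one) = 1 − 91/506 = 415/506.

415/506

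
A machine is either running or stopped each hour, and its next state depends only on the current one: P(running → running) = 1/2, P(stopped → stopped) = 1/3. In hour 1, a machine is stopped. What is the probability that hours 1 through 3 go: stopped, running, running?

1/3

Hour 1 is given. For each transition, use the conditional probability from the current state:
P(running | stopped) = 2/3; P(running | running) = 1/2.
P = 2/3 × 1/2 = 2/6 = 1/3.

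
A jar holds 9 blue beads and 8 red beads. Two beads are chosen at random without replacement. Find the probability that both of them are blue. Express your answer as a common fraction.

9/34

P = 9/17 × 8/16 = 72/272 = 9/34.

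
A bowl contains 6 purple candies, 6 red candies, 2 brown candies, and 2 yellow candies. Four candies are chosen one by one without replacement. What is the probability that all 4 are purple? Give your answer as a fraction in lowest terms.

3/364

P(all purple) = 6/16 × 5/15 × 4/14 × 3/13 = 360/43680 = 3/364.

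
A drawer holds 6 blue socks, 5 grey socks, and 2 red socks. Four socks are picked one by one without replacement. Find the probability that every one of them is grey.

P(every draw is grey) = 5/13 × 4/12 × 3/11 × 2/10 = 120/17160 = 1/143.

1/143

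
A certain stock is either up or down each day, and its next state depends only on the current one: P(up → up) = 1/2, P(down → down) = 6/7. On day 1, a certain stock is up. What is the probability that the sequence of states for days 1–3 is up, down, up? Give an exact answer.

1/14

Day 1 is given. For each transition, use the conditional probability from the current state:
P(down | up) = 1/2; P(up | down) = 1/7.
P = 1/2 × 1/7 = 1/14.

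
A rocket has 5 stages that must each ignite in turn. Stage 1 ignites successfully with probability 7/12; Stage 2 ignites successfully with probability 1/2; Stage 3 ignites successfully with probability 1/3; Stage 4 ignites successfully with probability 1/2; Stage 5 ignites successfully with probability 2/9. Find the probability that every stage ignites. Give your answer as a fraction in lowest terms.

Multiplying along the chain,
P = 7/12 × 1/2 × 1/3 × 1/2 × 2/9 = 14/1296 = 7/648.

7/648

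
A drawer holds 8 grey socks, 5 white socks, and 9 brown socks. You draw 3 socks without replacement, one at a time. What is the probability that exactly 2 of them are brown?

117/385

One ordering (brown drawn first) has probability 9/22 × 8/21 × 13/20 = 936/9240 = 39/385.
There are C(3,2) = 3 such orderings, each equally likely, so P = 3 × 39/385 = 117/385.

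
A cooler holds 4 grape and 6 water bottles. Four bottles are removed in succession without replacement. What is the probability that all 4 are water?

1/14

P(every draw is water) = 6/10 × 5/9 × 4/8 × 3/7 = 360/5040 = 1/14.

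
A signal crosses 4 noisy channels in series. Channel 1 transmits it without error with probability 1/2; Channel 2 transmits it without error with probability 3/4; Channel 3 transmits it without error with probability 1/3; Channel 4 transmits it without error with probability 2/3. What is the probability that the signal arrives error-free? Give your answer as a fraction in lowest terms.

The events are sequential, so multiply the conditional probabilities:
P = 1/2 × 3/4 × 1/3 × 2/3 = 6/72 = 1/12.

1/12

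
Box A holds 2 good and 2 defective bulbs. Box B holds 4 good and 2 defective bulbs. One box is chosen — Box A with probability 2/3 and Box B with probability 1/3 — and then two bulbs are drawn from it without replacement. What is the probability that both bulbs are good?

11/45

From Box A: P(both good) = (2/4)(1/3) = 1/6.
From Box B: P(both good) = (4/6)(3/5) = 2/5.
Total probability = (2/3)(1/6) + (1/3)(2/5) = 11/45.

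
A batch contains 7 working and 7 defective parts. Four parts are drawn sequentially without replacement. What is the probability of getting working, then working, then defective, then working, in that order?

35/572

Multiply the probability of each draw given the previous ones:
P = 7/14 × 6/13 × 7/12 × 5/11 = 1470/24024 = 35/572.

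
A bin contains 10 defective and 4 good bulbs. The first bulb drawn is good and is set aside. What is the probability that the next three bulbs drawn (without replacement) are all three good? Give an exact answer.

1/286

After the first draw, 3 of the remaining 13 bulbs are good.
P = 3/13 × 2/12 × 1/11 = 6/1716 = 1/286.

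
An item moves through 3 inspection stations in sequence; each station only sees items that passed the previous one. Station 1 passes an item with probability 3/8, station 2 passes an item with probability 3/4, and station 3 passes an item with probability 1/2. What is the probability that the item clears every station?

Each stage is reached only if all earlier stages succeed, so
P = 3/8 × 3/4 × 1/2 = 9/64.

9/64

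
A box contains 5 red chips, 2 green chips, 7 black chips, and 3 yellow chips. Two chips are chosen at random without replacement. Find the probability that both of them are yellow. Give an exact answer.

P(all yellow) = 3/17 × 2/16 = 6/272 = 3/136.

3/136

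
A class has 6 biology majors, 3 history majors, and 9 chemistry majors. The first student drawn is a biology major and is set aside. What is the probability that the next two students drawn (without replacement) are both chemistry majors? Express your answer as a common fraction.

After the first draw, 9 of the remaining 17 students are chemistry majors.
P = 9/17 × 8/16 = 72/272 = 9/34.

9/34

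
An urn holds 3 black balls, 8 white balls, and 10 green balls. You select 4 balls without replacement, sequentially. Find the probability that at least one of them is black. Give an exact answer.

P(no black) = 18/21 × 17/20 × 16/19 × 15/18 = 73440/143640 = 68/133.
P(at least one) = 1 − 68/133 = 65/133.

65/133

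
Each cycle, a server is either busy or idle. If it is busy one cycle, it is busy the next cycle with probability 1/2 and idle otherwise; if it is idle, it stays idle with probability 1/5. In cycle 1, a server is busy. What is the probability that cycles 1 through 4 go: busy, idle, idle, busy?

Cycle 1 is given. For each transition, use the conditional probability from the current state:
P(idle | busy) = 1/2; P(idle | idle) = 1/5; P(busy | idle) = 4/5.
P = 1/2 × 1/5 × 4/5 = 4/50 = 2/25.

2/25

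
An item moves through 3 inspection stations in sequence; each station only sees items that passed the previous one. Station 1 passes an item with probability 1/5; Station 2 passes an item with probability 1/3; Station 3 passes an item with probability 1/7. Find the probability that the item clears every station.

1/105

Multiplying along the chain,
P = 1/5 × 1/3 × 1/7 = 1/105.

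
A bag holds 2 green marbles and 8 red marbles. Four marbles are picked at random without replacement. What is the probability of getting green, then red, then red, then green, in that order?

1/45

Each draw changes the counts, so multiply the conditional probabilities along the sequence:
P = 2/10 × 8/9 × 7/8 × 1/7 = 112/5040 = 1/45.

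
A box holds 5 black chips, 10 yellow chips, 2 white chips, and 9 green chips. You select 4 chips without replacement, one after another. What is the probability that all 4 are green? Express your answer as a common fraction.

P(all green) = 9/26 × 8/25 × 7/24 × 6/23 = 3024/358800 = 63/7475.

63/7475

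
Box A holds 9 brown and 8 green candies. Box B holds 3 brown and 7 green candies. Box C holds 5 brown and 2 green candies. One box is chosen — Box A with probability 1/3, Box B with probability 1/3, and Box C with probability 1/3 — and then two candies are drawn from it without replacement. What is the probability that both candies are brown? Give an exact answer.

From Box A: P(both brown) = (9/17)(8/16) = 9/34.
From Box B: P(both brown) = (3/10)(2/9) = 1/15.
From Box C: P(both brown) = (5/7)(4/6) = 10/21.
Total probability = (1/3)(9/34) + (1/3)(1/15) + (1/3)(10/21) = 961/3570.

961/3570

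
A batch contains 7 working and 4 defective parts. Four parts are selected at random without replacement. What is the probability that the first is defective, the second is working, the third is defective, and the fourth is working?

7/110

Each draw changes the counts, so multiply the conditional probabilities along the sequence:
P = 4/11 × 7/10 × 3/9 × 6/8 = 504/7920 = 7/110.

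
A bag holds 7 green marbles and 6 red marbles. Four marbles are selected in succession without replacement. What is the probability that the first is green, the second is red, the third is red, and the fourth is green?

21/286

Each draw changes the counts, so multiply the conditional probabilities along the sequence:
P = 7/13 × 6/12 × 5/11 × 6/10 = 1260/17160 = 21/286.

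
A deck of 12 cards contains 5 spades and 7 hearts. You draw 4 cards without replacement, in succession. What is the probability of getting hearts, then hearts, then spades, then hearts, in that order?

35/396

Each draw changes the counts, so multiply the conditional probabilities along the sequence:
P = 7/12 × 6/11 × 5/10 × 5/9 = 1050/11880 = 35/396.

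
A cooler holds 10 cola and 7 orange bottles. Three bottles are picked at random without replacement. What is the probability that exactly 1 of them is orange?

63/136

One ordering (orange drawn first) has probability 7/17 × 10/16 × 9/15 = 630/4080 = 21/136.
There are C(3,1) = 3 such orderings, each equally likely, so P = 3 × 21/136 = 63/136.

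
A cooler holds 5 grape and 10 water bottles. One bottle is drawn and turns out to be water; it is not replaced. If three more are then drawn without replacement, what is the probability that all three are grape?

After the first draw, 5 of the remaining 14 bottles are grape.
P = 5/14 × 4/13 × 3/12 = 60/2184 = 5/182.

5/182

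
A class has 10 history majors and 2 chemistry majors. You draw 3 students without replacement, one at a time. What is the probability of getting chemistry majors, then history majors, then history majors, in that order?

3/22

Multiply the probability of each draw given the previous ones:
P = 2/12 × 10/11 × 9/10 = 180/1320 = 3/22.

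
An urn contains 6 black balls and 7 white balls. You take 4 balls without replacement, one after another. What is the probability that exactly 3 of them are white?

One ordering (white drawn first) has probability 7/13 × 6/12 × 5/11 × 6/10 = 1260/17160 = 21/286.
There are C(4,3) = 4 such orderings, each equally likely, so P = 4 × 21/286 = 42/143.

42/143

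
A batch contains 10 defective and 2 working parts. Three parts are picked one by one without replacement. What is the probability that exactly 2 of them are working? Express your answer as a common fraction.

1/22

One ordering (working drawn first) has probability 2/12 × 1/11 × 10/10 = 20/1320 = 1/66.
There are C(3,2) = 3 such orderings, each equally likely, so P = 3 × 1/66 = 1/22.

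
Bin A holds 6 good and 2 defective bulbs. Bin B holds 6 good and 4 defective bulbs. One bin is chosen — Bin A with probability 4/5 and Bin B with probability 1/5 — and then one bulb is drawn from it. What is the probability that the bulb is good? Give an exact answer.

From Bin A: P(good) = 6/8.
From Bin B: P(good) = 6/10.
Total probability = (4/5)(6/8) + (1/5)(6/10) = 18/25.

18/25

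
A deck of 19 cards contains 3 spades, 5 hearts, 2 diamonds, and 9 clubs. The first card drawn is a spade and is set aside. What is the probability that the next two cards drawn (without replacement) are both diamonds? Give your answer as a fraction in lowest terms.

1/153

After the first draw, 2 of the remaining 18 cards are diamonds.
P = 2/18 × 1/17 = 2/306 = 1/153.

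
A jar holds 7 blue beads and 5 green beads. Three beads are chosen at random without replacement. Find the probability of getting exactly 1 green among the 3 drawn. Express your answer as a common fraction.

21/44

One ordering (green drawn first) has probability 5/12 × 7/11 × 6/10 = 210/1320 = 7/44.
There are C(3,1) = 3 such orderings, each equally likely, so P = 3 × 7/44 = 21/44.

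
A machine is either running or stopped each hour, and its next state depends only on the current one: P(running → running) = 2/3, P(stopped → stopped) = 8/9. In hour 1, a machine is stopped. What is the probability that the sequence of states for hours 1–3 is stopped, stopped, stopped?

64/81

Hour 1 is given. For each transition, use the conditional probability from the current state:
P(stopped | stopped) = 8/9; P(stopped | stopped) = 8/9.
P = 8/9 × 8/9 = 64/81.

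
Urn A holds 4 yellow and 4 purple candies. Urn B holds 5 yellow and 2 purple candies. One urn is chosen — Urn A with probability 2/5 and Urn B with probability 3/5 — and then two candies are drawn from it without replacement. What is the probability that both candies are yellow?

From Urn A: P(both yellow) = (4/8)(3/7) = 3/14.
From Urn B: P(both yellow) = (5/7)(4/6) = 10/21.
Total probability = (2/5)(3/14) + (3/5)(10/21) = 13/35.

13/35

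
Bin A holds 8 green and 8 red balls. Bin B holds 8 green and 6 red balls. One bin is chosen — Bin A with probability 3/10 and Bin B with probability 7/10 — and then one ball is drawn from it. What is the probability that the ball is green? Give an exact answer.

From Bin A: P(green) = 8/16.
From Bin B: P(green) = 8/14.
Total probability = (3/10)(8/16) + (7/10)(8/14) = 11/20.

11/20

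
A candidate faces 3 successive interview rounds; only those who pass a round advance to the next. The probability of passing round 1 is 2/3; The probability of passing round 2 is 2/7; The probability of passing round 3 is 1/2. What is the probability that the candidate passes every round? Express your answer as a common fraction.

The events are sequential, so multiply the conditional probabilities:
P = 2/3 × 2/7 × 1/2 = 4/42 = 2/21.

2/21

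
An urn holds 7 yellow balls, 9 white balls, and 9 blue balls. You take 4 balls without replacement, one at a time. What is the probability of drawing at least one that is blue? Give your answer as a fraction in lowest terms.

1083/1265

P(no blue) = 16/25 × 15/24 × 14/23 × 13/22 = 43680/303600 = 182/1265.
P(at least one) = 1 − 182/1265 = 1083/1265.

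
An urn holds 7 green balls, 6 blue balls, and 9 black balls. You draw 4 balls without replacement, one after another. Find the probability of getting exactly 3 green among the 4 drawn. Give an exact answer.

One ordering (green drawn first) has probability 7/22 × 6/21 × 5/20 × 15/19 = 3150/175560 = 15/836.
There are C(4,3) = 4 such orderings, each equally likely, so P = 4 × 15/836 = 15/209.

15/209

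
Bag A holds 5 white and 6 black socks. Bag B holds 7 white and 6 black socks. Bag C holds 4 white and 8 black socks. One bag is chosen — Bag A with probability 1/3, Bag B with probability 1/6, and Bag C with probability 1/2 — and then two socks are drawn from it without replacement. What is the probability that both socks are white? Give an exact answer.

From Bag A: P(both white) = (5/11)(4/10) = 2/11.
From Bag B: P(both white) = (7/13)(6/12) = 7/26.
From Bag C: P(both white) = (4/12)(3/11) = 1/11.
Total probability = (1/3)(2/11) + (1/6)(7/26) + (1/2)(1/11) = 259/1716.

259/1716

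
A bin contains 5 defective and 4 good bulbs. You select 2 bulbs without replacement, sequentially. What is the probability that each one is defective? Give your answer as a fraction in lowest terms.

P(every draw is defective) = 5/9 × 4/8 = 20/72 = 5/18.

5/18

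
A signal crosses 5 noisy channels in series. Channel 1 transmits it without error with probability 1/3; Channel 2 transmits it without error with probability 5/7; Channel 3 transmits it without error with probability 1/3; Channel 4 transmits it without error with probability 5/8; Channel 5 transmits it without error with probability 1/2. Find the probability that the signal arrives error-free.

25/1008

The events are sequential, so multiply the conditional probabilities:
P = 1/3 × 5/7 × 1/3 × 5/8 × 1/2 = 25/1008.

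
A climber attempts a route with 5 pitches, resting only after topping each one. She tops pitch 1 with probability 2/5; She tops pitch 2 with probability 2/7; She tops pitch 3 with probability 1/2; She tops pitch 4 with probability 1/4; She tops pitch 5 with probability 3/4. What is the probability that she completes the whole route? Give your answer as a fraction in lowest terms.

3/280

The events are sequential, so multiply the conditional probabilities:
P = 2/5 × 2/7 × 1/2 × 1/4 × 3/4 = 12/1120 = 3/280.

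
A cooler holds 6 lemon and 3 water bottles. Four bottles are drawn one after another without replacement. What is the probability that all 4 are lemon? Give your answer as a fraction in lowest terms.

P(every draw is lemon) = 6/9 × 5/8 × 4/7 × 3/6 = 360/3024 = 5/42.

5/42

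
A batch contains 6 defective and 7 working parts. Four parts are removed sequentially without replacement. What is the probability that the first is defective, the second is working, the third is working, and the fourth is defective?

Chain rule:
P = 6/13 × 7/12 × 6/11 × 5/10 = 1260/17160 = 21/286.

21/286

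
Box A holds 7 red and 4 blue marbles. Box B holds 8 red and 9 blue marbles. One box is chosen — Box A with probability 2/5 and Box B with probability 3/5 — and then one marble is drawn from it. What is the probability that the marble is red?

502/935

From Box A: P(red) = 7/11.
From Box B: P(red) = 8/17.
Total probability = (2/5)(7/11) + (3/5)(8/17) = 502/935.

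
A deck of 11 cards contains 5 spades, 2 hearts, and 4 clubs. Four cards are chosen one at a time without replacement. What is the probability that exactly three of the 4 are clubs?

One ordering (clubs drawn first) has probability 4/11 × 3/10 × 2/9 × 7/8 = 168/7920 = 7/330.
There are C(4,3) = 4 such orderings, each equally likely, so P = 4 × 7/330 = 14/165.

14/165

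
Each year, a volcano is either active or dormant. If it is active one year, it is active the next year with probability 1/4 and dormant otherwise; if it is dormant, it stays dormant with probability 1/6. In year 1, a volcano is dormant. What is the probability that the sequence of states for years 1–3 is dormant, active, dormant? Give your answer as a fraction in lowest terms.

Year 1 is given. For each transition, use the conditional probability from the current state:
P(active | dormant) = 5/6; P(dormant | active) = 3/4.
P = 5/6 × 3/4 = 15/24 = 5/8.

5/8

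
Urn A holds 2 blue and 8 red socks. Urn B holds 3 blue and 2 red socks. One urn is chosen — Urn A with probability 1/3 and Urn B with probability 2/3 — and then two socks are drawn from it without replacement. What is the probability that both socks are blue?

From Urn A: P(both blue) = (2/10)(1/9) = 1/45.
From Urn B: P(both blue) = (3/5)(2/4) = 3/10.
Total probability = (1/3)(1/45) + (2/3)(3/10) = 28/135.

28/135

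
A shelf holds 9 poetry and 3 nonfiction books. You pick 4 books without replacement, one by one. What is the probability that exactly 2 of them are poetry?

12/55

One ordering (poetry drawn first) has probability 9/12 × 8/11 × 3/10 × 2/9 = 432/11880 = 2/55.
There are C(4,2) = 6 such orderings, each equally likely, so P = 6 × 2/55 = 12/55.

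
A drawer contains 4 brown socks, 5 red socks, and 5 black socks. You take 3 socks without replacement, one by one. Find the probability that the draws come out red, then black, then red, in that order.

25/546

Each draw changes the counts, so multiply the conditional probabilities along the sequence:
P = 5/14 × 5/13 × 4/12 = 100/2184 = 25/546.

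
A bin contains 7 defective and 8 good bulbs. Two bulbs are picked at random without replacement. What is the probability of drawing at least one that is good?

P(no good) = 7/15 × 6/14 = 42/210 = 1/5.
P(at least one) = 1 − 1/5 = 4/5.

4/5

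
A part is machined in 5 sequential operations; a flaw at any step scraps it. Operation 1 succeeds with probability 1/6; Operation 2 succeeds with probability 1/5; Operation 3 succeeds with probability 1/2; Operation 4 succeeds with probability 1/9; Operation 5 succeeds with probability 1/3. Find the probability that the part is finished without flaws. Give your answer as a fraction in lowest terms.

1/1620

Multiplying along the chain,
P = 1/6 × 1/5 × 1/2 × 1/9 × 1/3 = 1/1620.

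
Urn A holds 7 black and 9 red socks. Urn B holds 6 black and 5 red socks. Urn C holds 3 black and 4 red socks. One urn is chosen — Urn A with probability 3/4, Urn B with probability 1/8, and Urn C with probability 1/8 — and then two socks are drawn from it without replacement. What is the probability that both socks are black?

From Urn A: P(both black) = (7/16)(6/15) = 7/40.
From Urn B: P(both black) = (6/11)(5/10) = 3/11.
From Urn C: P(both black) = (3/7)(2/6) = 1/7.
Total probability = (3/4)(7/40) + (1/8)(3/11) + (1/8)(1/7) = 2257/12320.

2257/12320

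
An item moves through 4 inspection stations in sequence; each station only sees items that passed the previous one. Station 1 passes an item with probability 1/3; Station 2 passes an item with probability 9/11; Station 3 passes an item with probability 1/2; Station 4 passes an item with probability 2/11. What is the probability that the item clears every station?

3/121

Each stage is reached only if all earlier stages succeed, so
P = 1/3 × 9/11 × 1/2 × 2/11 = 18/726 = 3/121.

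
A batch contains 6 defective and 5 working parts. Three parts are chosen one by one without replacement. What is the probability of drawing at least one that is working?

29/33

P(no working) = 6/11 × 5/10 × 4/9 = 120/990 = 4/33.
P(at least one) = 1 − 4/33 = 29/33.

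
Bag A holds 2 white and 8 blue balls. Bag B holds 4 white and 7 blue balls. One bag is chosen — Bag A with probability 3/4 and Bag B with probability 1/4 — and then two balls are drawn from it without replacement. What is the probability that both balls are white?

From Bag A: P(both white) = (2/10)(1/9) = 1/45.
From Bag B: P(both white) = (4/11)(3/10) = 6/55.
Total probability = (3/4)(1/45) + (1/4)(6/55) = 29/660.

29/660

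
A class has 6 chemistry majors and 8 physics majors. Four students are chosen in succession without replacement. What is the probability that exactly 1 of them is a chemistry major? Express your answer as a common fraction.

48/143

One ordering (a chemistry major drawn first) has probability 6/14 × 8/13 × 7/12 × 6/11 = 2016/24024 = 12/143.
There are C(4,1) = 4 such orderings, each equally likely, so P = 4 × 12/143 = 48/143.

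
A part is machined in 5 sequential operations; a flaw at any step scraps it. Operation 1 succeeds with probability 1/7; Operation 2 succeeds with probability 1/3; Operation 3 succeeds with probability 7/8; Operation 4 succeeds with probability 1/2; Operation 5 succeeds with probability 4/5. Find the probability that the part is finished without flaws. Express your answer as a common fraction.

1/60

The events are sequential, so multiply the conditional probabilities:
P = 1/7 × 1/3 × 7/8 × 1/2 × 4/5 = 28/1680 = 1/60.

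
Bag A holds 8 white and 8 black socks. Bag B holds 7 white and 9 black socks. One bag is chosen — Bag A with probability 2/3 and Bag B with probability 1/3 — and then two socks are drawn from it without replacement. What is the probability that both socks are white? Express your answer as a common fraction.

77/360

From Bag A: P(both white) = (8/16)(7/15) = 7/30.
From Bag B: P(both white) = (7/16)(6/15) = 7/40.
Total probability = (2/3)(7/30) + (1/3)(7/40) = 77/360.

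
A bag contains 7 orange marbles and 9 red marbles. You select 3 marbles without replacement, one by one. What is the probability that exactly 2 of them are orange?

One ordering (orange drawn first) has probability 7/16 × 6/15 × 9/14 = 378/3360 = 9/80.
There are C(3,2) = 3 such orderings, each equally likely, so P = 3 × 9/80 = 27/80.

27/80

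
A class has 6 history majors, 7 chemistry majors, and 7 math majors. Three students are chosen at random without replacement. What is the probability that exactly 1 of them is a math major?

One ordering (a math major drawn first) has probability 7/20 × 13/19 × 12/18 = 1092/6840 = 91/570.
There are C(3,1) = 3 such orderings, each equally likely, so P = 3 × 91/570 = 91/190.

91/190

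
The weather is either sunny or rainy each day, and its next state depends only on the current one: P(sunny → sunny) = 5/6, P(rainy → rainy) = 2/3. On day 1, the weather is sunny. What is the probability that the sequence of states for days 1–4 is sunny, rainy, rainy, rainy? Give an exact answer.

2/27

Day 1 is given. For each transition, use the conditional probability from the current state:
P(rainy | sunny) = 1/6; P(rainy | rainy) = 2/3; P(rainy | rainy) = 2/3.
P = 1/6 × 2/3 × 2/3 = 4/54 = 2/27.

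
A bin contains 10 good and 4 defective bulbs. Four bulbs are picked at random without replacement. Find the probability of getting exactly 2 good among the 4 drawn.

270/1001

One ordering (good drawn first) has probability 10/14 × 9/13 × 4/12 × 3/11 = 1080/24024 = 45/1001.
There are C(4,2) = 6 such orderings, each equally likely, so P = 6 × 45/1001 = 270/1001.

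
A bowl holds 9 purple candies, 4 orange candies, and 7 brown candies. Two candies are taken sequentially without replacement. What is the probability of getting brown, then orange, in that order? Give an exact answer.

Multiply the probability of each draw given the previous ones:
P = 7/20 × 4/19 = 28/380 = 7/95.

7/95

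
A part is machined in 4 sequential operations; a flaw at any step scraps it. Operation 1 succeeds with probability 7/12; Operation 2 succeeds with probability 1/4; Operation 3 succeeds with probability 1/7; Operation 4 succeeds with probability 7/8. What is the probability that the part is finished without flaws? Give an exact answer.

7/384

Multiplying along the chain,
P = 7/12 × 1/4 × 1/7 × 7/8 = 49/2688 = 7/384.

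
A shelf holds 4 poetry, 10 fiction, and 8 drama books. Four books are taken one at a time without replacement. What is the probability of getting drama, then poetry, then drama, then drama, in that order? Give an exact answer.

Each draw changes the counts, so multiply the conditional probabilities along the sequence:
P = 8/22 × 4/21 × 7/20 × 6/19 = 1344/175560 = 8/1045.

8/1045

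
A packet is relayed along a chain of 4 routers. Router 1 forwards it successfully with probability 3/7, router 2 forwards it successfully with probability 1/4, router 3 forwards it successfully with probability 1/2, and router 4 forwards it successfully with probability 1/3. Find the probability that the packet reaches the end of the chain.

Multiplying along the chain,
P = 3/7 × 1/4 × 1/2 × 1/3 = 3/168 = 1/56.

1/56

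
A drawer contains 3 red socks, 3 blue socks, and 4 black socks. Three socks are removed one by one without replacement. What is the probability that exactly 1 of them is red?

21/40

One ordering (red drawn first) has probability 3/10 × 7/9 × 6/8 = 126/720 = 7/40.
There are C(3,1) = 3 such orderings, each equally likely, so P = 3 × 7/40 = 21/40.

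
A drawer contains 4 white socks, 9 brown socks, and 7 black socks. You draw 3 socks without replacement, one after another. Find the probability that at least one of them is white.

P(no white) = 16/20 × 15/19 × 14/18 = 3360/6840 = 28/57.
P(at least one) = 1 − 28/57 = 29/57.

29/57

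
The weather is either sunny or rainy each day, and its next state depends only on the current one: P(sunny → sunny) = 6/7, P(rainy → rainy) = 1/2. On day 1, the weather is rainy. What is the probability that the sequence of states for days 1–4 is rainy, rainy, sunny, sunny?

Day 1 is given. For each transition, use the conditional probability from the current state:
P(rainy | rainy) = 1/2; P(sunny | rainy) = 1/2; P(sunny | sunny) = 6/7.
P = 1/2 × 1/2 × 6/7 = 6/28 = 3/14.

3/14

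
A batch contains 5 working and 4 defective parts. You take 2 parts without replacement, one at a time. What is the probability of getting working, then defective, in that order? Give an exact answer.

5/18

Multiply the probability of each draw given the previous ones:
P = 5/9 × 4/8 = 20/72 = 5/18.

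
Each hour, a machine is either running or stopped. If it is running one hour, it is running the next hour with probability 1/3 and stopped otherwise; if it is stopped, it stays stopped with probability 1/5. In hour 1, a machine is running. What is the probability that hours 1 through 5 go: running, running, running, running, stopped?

2/81

Hour 1 is given. For each transition, use the conditional probability from the current state:
P(running | running) = 1/3; P(running | running) = 1/3; P(running | running) = 1/3; P(stopped | running) = 2/3.
P = 1/3 × 1/3 × 1/3 × 2/3 = 2/81.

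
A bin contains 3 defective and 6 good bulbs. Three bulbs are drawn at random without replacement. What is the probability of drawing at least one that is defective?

P(no defective) = 6/9 × 5/8 × 4/7 = 120/504 = 5/21.
P(at least one) = 1 − 5/21 = 16/21.

16/21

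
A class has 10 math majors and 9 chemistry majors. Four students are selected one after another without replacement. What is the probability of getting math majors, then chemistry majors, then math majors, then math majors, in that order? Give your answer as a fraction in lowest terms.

45/646

Multiply the probability of each draw given the previous ones:
P = 10/19 × 9/18 × 9/17 × 8/16 = 6480/93024 = 45/646.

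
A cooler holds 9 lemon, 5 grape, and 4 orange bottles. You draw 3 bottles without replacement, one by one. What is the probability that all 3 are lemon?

P(every draw is lemon) = 9/18 × 8/17 × 7/16 = 504/4896 = 7/68.

7/68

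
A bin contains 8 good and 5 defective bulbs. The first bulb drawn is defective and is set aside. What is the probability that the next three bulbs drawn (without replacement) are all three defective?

1/55

After the first draw, 4 of the remaining 12 bulbs are defective.
P = 4/12 × 3/11 × 2/10 = 24/1320 = 1/55.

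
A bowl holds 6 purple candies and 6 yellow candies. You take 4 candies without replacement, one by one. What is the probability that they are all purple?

1/33

P(all purple) = 6/12 × 5/11 × 4/10 × 3/9 = 360/11880 = 1/33.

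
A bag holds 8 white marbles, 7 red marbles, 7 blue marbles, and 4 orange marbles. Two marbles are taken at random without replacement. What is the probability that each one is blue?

P = 7/26 × 6/25 = 42/650 = 21/325.

21/325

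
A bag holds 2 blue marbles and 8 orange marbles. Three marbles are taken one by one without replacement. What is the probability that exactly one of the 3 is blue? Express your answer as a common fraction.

One ordering (blue drawn first) has probability 2/10 × 8/9 × 7/8 = 112/720 = 7/45.
There are C(3,1) = 3 such orderings, each equally likely, so P = 3 × 7/45 = 7/15.

7/15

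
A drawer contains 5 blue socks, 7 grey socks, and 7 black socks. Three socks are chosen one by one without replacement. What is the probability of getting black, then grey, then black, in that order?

Multiply the probability of each draw given the previous ones:
P = 7/19 × 7/18 × 6/17 = 294/5814 = 49/969.

49/969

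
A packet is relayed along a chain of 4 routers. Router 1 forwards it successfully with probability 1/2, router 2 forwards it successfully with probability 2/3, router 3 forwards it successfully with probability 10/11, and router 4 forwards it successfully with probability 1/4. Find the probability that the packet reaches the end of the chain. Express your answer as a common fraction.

The events are sequential, so multiply the conditional probabilities:
P = 1/2 × 2/3 × 10/11 × 1/4 = 20/264 = 5/66.

5/66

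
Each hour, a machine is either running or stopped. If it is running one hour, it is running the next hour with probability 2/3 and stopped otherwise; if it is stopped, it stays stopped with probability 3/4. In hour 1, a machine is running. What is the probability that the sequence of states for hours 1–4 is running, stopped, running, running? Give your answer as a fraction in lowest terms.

1/18

Hour 1 is given. For each transition, use the conditional probability from the current state:
P(stopped | running) = 1/3; P(running | stopped) = 1/4; P(running | running) = 2/3.
P = 1/3 × 1/4 × 2/3 = 2/36 = 1/18.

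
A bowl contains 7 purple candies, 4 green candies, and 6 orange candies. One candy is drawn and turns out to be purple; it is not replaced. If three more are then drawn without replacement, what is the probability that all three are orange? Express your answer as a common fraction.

With the first candy removed, 6 orange remain out of 16.
P = 6/16 × 5/15 × 4/14 = 120/3360 = 1/28.

1/28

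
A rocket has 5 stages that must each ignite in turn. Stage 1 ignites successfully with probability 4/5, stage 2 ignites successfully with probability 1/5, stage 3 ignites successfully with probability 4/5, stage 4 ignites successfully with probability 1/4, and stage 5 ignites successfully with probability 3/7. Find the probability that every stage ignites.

12/875

The events are sequential, so multiply the conditional probabilities:
P = 4/5 × 1/5 × 4/5 × 1/4 × 3/7 = 48/3500 = 12/875.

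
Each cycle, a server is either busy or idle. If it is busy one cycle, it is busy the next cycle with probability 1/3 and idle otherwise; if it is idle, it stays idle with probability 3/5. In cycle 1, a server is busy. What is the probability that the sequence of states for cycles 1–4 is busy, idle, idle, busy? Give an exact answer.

4/25

Cycle 1 is given. For each transition, use the conditional probability from the current state:
P(idle | busy) = 2/3; P(idle | idle) = 3/5; P(busy | idle) = 2/5.
P = 2/3 × 3/5 × 2/5 = 12/75 = 4/25.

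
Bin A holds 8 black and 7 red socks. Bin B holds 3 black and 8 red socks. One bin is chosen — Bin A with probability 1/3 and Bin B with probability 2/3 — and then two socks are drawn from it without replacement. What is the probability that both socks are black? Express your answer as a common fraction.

62/495

From Bin A: P(both black) = (8/15)(7/14) = 4/15.
From Bin B: P(both black) = (3/11)(2/10) = 3/55.
Total probability = (1/3)(4/15) + (2/3)(3/55) = 62/495.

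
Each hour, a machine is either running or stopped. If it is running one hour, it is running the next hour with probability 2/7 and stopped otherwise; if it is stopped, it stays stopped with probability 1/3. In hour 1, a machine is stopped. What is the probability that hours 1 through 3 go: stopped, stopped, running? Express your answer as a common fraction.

2/9

Hour 1 is given. For each transition, use the conditional probability from the current state:
P(stopped | stopped) = 1/3; P(running | stopped) = 2/3.
P = 1/3 × 2/3 = 2/9.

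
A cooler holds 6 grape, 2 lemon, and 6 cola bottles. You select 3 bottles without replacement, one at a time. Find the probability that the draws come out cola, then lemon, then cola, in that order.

Chain rule:
P = 6/14 × 2/13 × 5/12 = 60/2184 = 5/182.

5/182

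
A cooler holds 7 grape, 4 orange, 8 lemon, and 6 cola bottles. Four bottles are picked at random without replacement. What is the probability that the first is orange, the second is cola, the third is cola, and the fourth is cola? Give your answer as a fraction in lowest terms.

2/1265

Multiply the probability of each draw given the previous ones:
P = 4/25 × 6/24 × 5/23 × 4/22 = 480/303600 = 2/1265.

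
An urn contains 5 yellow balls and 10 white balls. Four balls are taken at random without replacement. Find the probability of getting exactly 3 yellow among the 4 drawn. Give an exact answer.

One ordering (yellow drawn first) has probability 5/15 × 4/14 × 3/13 × 10/12 = 600/32760 = 5/273.
There are C(4,3) = 4 such orderings, each equally likely, so P = 4 × 5/273 = 20/273.

20/273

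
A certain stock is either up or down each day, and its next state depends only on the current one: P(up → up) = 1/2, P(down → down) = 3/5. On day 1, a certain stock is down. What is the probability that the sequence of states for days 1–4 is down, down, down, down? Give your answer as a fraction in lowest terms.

Day 1 is given. For each transition, use the conditional probability from the current state:
P(down | down) = 3/5; P(down | down) = 3/5; P(down | down) = 3/5.
P = 3/5 × 3/5 × 3/5 = 27/125.

27/125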